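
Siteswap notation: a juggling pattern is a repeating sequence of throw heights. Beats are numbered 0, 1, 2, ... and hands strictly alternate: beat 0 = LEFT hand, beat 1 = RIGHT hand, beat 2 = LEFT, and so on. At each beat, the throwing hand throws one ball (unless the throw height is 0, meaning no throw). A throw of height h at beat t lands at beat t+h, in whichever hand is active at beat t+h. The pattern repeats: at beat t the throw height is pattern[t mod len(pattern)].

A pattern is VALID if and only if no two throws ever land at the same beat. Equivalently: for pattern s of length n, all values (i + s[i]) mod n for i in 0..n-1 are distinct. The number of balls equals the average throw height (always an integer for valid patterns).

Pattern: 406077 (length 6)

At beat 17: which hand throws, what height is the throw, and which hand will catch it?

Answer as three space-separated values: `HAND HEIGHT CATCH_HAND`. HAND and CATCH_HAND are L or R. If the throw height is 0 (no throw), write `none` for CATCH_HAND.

Beat 17: 17 mod 2 = 1, so hand = R
Throw height = pattern[17 mod 6] = pattern[5] = 7
Lands at beat 17+7=24, 24 mod 2 = 0, so catch hand = L

Answer: R 7 L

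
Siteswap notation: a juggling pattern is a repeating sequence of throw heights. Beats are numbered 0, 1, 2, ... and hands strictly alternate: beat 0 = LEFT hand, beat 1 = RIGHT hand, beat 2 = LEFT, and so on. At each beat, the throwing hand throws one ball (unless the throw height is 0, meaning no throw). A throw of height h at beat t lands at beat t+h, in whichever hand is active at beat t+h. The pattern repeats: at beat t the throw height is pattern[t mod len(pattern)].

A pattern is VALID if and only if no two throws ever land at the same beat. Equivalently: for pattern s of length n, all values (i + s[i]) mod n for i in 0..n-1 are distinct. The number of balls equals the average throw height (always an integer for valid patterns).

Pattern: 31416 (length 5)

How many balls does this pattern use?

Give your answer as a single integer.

Pattern = [3, 1, 4, 1, 6], length n = 5
  position 0: throw height = 3, running sum = 3
  position 1: throw height = 1, running sum = 4
  position 2: throw height = 4, running sum = 8
  position 3: throw height = 1, running sum = 9
  position 4: throw height = 6, running sum = 15
Total sum = 15; balls = sum / n = 15 / 5 = 3

Answer: 3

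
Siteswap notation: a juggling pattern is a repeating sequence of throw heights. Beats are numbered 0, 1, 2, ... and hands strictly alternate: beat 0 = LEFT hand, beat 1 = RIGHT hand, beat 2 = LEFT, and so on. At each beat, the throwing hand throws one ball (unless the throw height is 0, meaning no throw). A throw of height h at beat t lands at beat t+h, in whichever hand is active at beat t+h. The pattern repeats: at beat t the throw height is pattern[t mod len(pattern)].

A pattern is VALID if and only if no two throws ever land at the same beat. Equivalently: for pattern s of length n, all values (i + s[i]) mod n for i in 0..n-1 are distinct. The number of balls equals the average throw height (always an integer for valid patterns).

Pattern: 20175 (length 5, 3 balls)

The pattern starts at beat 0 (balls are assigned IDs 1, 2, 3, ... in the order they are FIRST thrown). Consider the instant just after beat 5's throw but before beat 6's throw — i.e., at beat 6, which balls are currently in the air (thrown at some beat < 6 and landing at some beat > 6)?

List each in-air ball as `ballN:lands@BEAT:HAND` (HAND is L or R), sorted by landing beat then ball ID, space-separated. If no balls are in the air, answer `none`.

Beat 0 (L): throw ball1 h=2 -> lands@2:L; in-air after throw: [b1@2:L]
Beat 2 (L): throw ball1 h=1 -> lands@3:R; in-air after throw: [b1@3:R]
Beat 3 (R): throw ball1 h=7 -> lands@10:L; in-air after throw: [b1@10:L]
Beat 4 (L): throw ball2 h=5 -> lands@9:R; in-air after throw: [b2@9:R b1@10:L]
Beat 5 (R): throw ball3 h=2 -> lands@7:R; in-air after throw: [b3@7:R b2@9:R b1@10:L]

Answer: ball3:lands@7:R ball2:lands@9:R ball1:lands@10:L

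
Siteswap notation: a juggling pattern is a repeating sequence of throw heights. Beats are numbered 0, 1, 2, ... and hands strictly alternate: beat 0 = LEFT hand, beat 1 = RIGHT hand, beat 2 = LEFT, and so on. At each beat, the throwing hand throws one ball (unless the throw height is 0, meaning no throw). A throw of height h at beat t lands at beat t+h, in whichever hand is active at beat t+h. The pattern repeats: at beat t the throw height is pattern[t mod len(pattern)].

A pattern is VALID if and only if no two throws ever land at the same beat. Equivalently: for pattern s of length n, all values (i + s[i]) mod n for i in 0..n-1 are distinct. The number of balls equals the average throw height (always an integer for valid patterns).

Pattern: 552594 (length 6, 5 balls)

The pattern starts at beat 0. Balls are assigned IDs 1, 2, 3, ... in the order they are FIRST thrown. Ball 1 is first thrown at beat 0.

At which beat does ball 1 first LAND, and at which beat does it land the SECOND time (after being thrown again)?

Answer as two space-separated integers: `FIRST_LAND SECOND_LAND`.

Answer: 5 9

Derivation:
Beat 0 (L): throw ball1 h=5 -> lands@5:R; in-air after throw: [b1@5:R]
Beat 1 (R): throw ball2 h=5 -> lands@6:L; in-air after throw: [b1@5:R b2@6:L]
Beat 2 (L): throw ball3 h=2 -> lands@4:L; in-air after throw: [b3@4:L b1@5:R b2@6:L]
Beat 3 (R): throw ball4 h=5 -> lands@8:L; in-air after throw: [b3@4:L b1@5:R b2@6:L b4@8:L]
Beat 4 (L): throw ball3 h=9 -> lands@13:R; in-air after throw: [b1@5:R b2@6:L b4@8:L b3@13:R]
Beat 5 (R): throw ball1 h=4 -> lands@9:R; in-air after throw: [b2@6:L b4@8:L b1@9:R b3@13:R]
Beat 6 (L): throw ball2 h=5 -> lands@11:R; in-air after throw: [b4@8:L b1@9:R b2@11:R b3@13:R]
Beat 7 (R): throw ball5 h=5 -> lands@12:L; in-air after throw: [b4@8:L b1@9:R b2@11:R b5@12:L b3@13:R]
Beat 8 (L): throw ball4 h=2 -> lands@10:L; in-air after throw: [b1@9:R b4@10:L b2@11:R b5@12:L b3@13:R]
Beat 9 (R): throw ball1 h=5 -> lands@14:L; in-air after throw: [b4@10:L b2@11:R b5@12:L b3@13:R b1@14:L]
Ball 1: thrown@0 h=5 -> first land @5; rethrown@5 h=4 -> second land @9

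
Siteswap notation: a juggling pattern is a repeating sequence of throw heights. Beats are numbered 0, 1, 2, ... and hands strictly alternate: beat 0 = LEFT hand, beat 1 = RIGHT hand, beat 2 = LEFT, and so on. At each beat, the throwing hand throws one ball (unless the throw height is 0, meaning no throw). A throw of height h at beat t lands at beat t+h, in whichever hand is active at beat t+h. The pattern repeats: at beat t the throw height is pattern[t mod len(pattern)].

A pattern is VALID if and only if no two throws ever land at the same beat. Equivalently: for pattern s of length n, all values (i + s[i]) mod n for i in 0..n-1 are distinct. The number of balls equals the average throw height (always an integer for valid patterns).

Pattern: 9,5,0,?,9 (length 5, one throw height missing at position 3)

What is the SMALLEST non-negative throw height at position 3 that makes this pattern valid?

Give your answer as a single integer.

Answer: 2

Derivation:
i=0: (0 + 9) mod 5 = 4
i=1: (1 + 5) mod 5 = 1
i=2: (2 + 0) mod 5 = 2
i=3: s[i]=? (unknown)
i=4: (4 + 9) mod 5 = 3
Known residues: [1, 2, 3, 4]; need a permutation of 0..4, so missing residue r = 0
Need (3 + s) mod 5 = 0; smallest s = (0 - 3) mod 5 = 2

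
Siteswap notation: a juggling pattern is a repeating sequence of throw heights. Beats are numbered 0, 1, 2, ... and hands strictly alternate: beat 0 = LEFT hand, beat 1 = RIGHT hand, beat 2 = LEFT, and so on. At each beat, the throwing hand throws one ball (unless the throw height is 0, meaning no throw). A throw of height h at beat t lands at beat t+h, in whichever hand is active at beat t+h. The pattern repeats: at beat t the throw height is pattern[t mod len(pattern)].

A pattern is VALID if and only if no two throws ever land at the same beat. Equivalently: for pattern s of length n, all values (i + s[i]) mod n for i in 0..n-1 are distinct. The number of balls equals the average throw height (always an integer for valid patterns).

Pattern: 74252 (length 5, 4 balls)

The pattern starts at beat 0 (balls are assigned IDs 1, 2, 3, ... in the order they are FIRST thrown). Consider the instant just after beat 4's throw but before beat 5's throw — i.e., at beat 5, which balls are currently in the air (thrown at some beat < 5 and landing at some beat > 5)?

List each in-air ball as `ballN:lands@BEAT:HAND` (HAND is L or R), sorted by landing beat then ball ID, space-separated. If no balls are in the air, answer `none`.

Answer: ball3:lands@6:L ball1:lands@7:R ball4:lands@8:L

Derivation:
Beat 0 (L): throw ball1 h=7 -> lands@7:R; in-air after throw: [b1@7:R]
Beat 1 (R): throw ball2 h=4 -> lands@5:R; in-air after throw: [b2@5:R b1@7:R]
Beat 2 (L): throw ball3 h=2 -> lands@4:L; in-air after throw: [b3@4:L b2@5:R b1@7:R]
Beat 3 (R): throw ball4 h=5 -> lands@8:L; in-air after throw: [b3@4:L b2@5:R b1@7:R b4@8:L]
Beat 4 (L): throw ball3 h=2 -> lands@6:L; in-air after throw: [b2@5:R b3@6:L b1@7:R b4@8:L]
Beat 5 (R): throw ball2 h=7 -> lands@12:L; in-air after throw: [b3@6:L b1@7:R b4@8:L b2@12:L]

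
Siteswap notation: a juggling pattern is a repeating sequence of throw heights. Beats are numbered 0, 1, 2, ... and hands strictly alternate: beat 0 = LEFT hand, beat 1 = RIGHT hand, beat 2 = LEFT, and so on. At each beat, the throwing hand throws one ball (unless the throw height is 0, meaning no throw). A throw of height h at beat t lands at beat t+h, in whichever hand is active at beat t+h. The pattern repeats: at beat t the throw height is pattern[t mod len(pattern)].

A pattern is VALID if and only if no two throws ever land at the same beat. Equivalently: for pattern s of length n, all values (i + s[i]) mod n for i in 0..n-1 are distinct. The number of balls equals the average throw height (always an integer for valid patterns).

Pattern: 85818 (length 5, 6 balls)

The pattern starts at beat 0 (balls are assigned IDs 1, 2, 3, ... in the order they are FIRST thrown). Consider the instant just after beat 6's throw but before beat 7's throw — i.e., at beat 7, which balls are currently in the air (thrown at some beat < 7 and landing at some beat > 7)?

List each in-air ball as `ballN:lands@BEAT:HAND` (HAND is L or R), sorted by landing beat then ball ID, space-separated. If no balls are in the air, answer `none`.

Answer: ball1:lands@8:L ball3:lands@10:L ball2:lands@11:R ball4:lands@12:L ball5:lands@13:R

Derivation:
Beat 0 (L): throw ball1 h=8 -> lands@8:L; in-air after throw: [b1@8:L]
Beat 1 (R): throw ball2 h=5 -> lands@6:L; in-air after throw: [b2@6:L b1@8:L]
Beat 2 (L): throw ball3 h=8 -> lands@10:L; in-air after throw: [b2@6:L b1@8:L b3@10:L]
Beat 3 (R): throw ball4 h=1 -> lands@4:L; in-air after throw: [b4@4:L b2@6:L b1@8:L b3@10:L]
Beat 4 (L): throw ball4 h=8 -> lands@12:L; in-air after throw: [b2@6:L b1@8:L b3@10:L b4@12:L]
Beat 5 (R): throw ball5 h=8 -> lands@13:R; in-air after throw: [b2@6:L b1@8:L b3@10:L b4@12:L b5@13:R]
Beat 6 (L): throw ball2 h=5 -> lands@11:R; in-air after throw: [b1@8:L b3@10:L b2@11:R b4@12:L b5@13:R]
Beat 7 (R): throw ball6 h=8 -> lands@15:R; in-air after throw: [b1@8:L b3@10:L b2@11:R b4@12:L b5@13:R b6@15:R]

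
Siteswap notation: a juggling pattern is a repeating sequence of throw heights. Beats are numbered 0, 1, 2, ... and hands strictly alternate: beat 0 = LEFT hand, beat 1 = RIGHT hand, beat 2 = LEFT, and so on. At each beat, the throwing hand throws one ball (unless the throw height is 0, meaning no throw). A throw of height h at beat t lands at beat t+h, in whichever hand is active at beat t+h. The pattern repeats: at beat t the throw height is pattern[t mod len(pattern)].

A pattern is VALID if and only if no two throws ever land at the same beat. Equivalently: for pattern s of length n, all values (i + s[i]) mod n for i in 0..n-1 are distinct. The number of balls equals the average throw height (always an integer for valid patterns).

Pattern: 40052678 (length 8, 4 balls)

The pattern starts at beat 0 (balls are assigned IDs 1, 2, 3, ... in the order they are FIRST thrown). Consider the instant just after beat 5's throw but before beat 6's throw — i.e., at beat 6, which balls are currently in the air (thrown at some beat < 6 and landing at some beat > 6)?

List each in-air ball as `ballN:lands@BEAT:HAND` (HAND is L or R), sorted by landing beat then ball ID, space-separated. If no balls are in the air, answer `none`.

Beat 0 (L): throw ball1 h=4 -> lands@4:L; in-air after throw: [b1@4:L]
Beat 3 (R): throw ball2 h=5 -> lands@8:L; in-air after throw: [b1@4:L b2@8:L]
Beat 4 (L): throw ball1 h=2 -> lands@6:L; in-air after throw: [b1@6:L b2@8:L]
Beat 5 (R): throw ball3 h=6 -> lands@11:R; in-air after throw: [b1@6:L b2@8:L b3@11:R]
Beat 6 (L): throw ball1 h=7 -> lands@13:R; in-air after throw: [b2@8:L b3@11:R b1@13:R]

Answer: ball2:lands@8:L ball3:lands@11:R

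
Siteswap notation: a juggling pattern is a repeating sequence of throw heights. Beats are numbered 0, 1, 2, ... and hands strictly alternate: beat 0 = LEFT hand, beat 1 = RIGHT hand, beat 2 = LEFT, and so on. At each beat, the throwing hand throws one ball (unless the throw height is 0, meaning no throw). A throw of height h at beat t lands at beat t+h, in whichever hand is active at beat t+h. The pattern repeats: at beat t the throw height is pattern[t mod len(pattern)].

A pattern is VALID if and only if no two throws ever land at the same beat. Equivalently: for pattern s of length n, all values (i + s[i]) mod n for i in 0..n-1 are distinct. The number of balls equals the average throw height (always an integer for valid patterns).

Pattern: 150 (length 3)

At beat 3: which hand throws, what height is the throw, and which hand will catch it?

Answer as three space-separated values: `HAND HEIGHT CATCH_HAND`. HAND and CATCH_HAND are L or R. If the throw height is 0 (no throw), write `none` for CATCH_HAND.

Answer: R 1 L

Derivation:
Beat 3: 3 mod 2 = 1, so hand = R
Throw height = pattern[3 mod 3] = pattern[0] = 1
Lands at beat 3+1=4, 4 mod 2 = 0, so catch hand = L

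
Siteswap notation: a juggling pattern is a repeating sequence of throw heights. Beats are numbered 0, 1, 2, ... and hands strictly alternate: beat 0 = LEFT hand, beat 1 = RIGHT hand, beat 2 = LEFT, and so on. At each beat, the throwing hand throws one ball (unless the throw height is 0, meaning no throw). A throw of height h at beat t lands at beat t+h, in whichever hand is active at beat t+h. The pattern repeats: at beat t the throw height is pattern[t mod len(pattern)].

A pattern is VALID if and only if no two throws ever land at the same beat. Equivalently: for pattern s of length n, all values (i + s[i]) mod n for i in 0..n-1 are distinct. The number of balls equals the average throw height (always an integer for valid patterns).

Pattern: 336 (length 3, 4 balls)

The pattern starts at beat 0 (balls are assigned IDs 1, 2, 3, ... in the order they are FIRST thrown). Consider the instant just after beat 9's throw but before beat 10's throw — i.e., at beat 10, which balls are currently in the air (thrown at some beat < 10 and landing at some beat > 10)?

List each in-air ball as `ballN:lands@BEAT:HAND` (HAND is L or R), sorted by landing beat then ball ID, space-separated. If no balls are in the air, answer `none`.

Beat 0 (L): throw ball1 h=3 -> lands@3:R; in-air after throw: [b1@3:R]
Beat 1 (R): throw ball2 h=3 -> lands@4:L; in-air after throw: [b1@3:R b2@4:L]
Beat 2 (L): throw ball3 h=6 -> lands@8:L; in-air after throw: [b1@3:R b2@4:L b3@8:L]
Beat 3 (R): throw ball1 h=3 -> lands@6:L; in-air after throw: [b2@4:L b1@6:L b3@8:L]
Beat 4 (L): throw ball2 h=3 -> lands@7:R; in-air after throw: [b1@6:L b2@7:R b3@8:L]
Beat 5 (R): throw ball4 h=6 -> lands@11:R; in-air after throw: [b1@6:L b2@7:R b3@8:L b4@11:R]
Beat 6 (L): throw ball1 h=3 -> lands@9:R; in-air after throw: [b2@7:R b3@8:L b1@9:R b4@11:R]
Beat 7 (R): throw ball2 h=3 -> lands@10:L; in-air after throw: [b3@8:L b1@9:R b2@10:L b4@11:R]
Beat 8 (L): throw ball3 h=6 -> lands@14:L; in-air after throw: [b1@9:R b2@10:L b4@11:R b3@14:L]
Beat 9 (R): throw ball1 h=3 -> lands@12:L; in-air after throw: [b2@10:L b4@11:R b1@12:L b3@14:L]
Beat 10 (L): throw ball2 h=3 -> lands@13:R; in-air after throw: [b4@11:R b1@12:L b2@13:R b3@14:L]

Answer: ball4:lands@11:R ball1:lands@12:L ball3:lands@14:L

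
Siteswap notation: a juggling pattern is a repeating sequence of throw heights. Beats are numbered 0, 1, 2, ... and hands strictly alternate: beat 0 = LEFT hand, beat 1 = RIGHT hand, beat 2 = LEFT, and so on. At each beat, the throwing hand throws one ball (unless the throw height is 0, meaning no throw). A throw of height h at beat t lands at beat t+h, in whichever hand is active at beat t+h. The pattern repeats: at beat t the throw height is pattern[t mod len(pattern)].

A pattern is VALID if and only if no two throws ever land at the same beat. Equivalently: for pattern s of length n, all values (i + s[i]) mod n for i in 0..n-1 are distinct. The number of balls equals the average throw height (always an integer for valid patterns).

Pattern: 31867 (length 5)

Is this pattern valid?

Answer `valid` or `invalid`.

Answer: valid

Derivation:
i=0: (i + s[i]) mod n = (0 + 3) mod 5 = 3
i=1: (i + s[i]) mod n = (1 + 1) mod 5 = 2
i=2: (i + s[i]) mod n = (2 + 8) mod 5 = 0
i=3: (i + s[i]) mod n = (3 + 6) mod 5 = 4
i=4: (i + s[i]) mod n = (4 + 7) mod 5 = 1
Residues: [3, 2, 0, 4, 1], distinct: True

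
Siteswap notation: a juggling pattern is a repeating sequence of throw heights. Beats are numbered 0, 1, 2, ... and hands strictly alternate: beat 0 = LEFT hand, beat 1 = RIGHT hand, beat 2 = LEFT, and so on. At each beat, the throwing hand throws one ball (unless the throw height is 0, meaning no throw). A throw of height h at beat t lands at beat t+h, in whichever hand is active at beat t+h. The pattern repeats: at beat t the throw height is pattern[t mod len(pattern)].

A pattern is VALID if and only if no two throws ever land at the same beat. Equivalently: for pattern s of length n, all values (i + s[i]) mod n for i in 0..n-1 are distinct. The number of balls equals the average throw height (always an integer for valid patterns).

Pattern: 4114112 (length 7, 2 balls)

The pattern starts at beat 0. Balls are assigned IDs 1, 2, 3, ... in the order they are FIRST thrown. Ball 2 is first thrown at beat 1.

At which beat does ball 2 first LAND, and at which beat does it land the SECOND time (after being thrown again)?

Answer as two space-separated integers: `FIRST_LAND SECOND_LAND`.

Beat 0 (L): throw ball1 h=4 -> lands@4:L; in-air after throw: [b1@4:L]
Beat 1 (R): throw ball2 h=1 -> lands@2:L; in-air after throw: [b2@2:L b1@4:L]
Beat 2 (L): throw ball2 h=1 -> lands@3:R; in-air after throw: [b2@3:R b1@4:L]
Beat 3 (R): throw ball2 h=4 -> lands@7:R; in-air after throw: [b1@4:L b2@7:R]
Ball 2: thrown@1 h=1 -> first land @2; rethrown@2 h=1 -> second land @3

Answer: 2 3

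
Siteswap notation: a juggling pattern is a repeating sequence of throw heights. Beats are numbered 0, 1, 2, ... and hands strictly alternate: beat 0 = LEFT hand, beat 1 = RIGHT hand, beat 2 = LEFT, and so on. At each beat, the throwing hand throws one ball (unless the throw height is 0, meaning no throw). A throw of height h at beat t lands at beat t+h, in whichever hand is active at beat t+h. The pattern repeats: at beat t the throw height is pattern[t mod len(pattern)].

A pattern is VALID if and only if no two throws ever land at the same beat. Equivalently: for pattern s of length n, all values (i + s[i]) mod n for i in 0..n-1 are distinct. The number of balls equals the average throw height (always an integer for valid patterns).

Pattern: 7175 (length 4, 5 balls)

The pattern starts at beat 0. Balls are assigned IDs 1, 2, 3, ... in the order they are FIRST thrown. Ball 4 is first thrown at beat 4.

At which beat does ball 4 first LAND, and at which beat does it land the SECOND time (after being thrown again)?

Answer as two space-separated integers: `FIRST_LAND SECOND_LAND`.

Answer: 11 16

Derivation:
Beat 0 (L): throw ball1 h=7 -> lands@7:R; in-air after throw: [b1@7:R]
Beat 1 (R): throw ball2 h=1 -> lands@2:L; in-air after throw: [b2@2:L b1@7:R]
Beat 2 (L): throw ball2 h=7 -> lands@9:R; in-air after throw: [b1@7:R b2@9:R]
Beat 3 (R): throw ball3 h=5 -> lands@8:L; in-air after throw: [b1@7:R b3@8:L b2@9:R]
Beat 4 (L): throw ball4 h=7 -> lands@11:R; in-air after throw: [b1@7:R b3@8:L b2@9:R b4@11:R]
Beat 5 (R): throw ball5 h=1 -> lands@6:L; in-air after throw: [b5@6:L b1@7:R b3@8:L b2@9:R b4@11:R]
Beat 6 (L): throw ball5 h=7 -> lands@13:R; in-air after throw: [b1@7:R b3@8:L b2@9:R b4@11:R b5@13:R]
Beat 7 (R): throw ball1 h=5 -> lands@12:L; in-air after throw: [b3@8:L b2@9:R b4@11:R b1@12:L b5@13:R]
Beat 8 (L): throw ball3 h=7 -> lands@15:R; in-air after throw: [b2@9:R b4@11:R b1@12:L b5@13:R b3@15:R]
Beat 9 (R): throw ball2 h=1 -> lands@10:L; in-air after throw: [b2@10:L b4@11:R b1@12:L b5@13:R b3@15:R]
Beat 10 (L): throw ball2 h=7 -> lands@17:R; in-air after throw: [b4@11:R b1@12:L b5@13:R b3@15:R b2@17:R]
Beat 11 (R): throw ball4 h=5 -> lands@16:L; in-air after throw: [b1@12:L b5@13:R b3@15:R b4@16:L b2@17:R]
Beat 12 (L): throw ball1 h=7 -> lands@19:R; in-air after throw: [b5@13:R b3@15:R b4@16:L b2@17:R b1@19:R]
Beat 13 (R): throw ball5 h=1 -> lands@14:L; in-air after throw: [b5@14:L b3@15:R b4@16:L b2@17:R b1@19:R]
Beat 14 (L): throw ball5 h=7 -> lands@21:R; in-air after throw: [b3@15:R b4@16:L b2@17:R b1@19:R b5@21:R]
Beat 15 (R): throw ball3 h=5 -> lands@20:L; in-air after throw: [b4@16:L b2@17:R b1@19:R b3@20:L b5@21:R]
Beat 16 (L): throw ball4 h=7 -> lands@23:R; in-air after throw: [b2@17:R b1@19:R b3@20:L b5@21:R b4@23:R]
Ball 4: thrown@4 h=7 -> first land @11; rethrown@11 h=5 -> second land @16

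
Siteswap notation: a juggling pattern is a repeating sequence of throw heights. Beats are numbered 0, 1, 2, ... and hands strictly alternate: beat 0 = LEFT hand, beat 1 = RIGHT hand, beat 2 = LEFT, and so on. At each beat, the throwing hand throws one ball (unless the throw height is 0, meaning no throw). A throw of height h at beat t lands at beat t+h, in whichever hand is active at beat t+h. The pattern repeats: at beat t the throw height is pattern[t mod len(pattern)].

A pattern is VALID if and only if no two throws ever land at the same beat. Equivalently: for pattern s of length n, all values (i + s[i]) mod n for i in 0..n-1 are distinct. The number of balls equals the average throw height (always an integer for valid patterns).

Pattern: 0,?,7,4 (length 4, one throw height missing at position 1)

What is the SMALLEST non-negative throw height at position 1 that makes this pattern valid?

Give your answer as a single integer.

Answer: 1

Derivation:
i=0: (0 + 0) mod 4 = 0
i=1: s[i]=? (unknown)
i=2: (2 + 7) mod 4 = 1
i=3: (3 + 4) mod 4 = 3
Known residues: [0, 1, 3]; need a permutation of 0..3, so missing residue r = 2
Need (1 + s) mod 4 = 2; smallest s = (2 - 1) mod 4 = 1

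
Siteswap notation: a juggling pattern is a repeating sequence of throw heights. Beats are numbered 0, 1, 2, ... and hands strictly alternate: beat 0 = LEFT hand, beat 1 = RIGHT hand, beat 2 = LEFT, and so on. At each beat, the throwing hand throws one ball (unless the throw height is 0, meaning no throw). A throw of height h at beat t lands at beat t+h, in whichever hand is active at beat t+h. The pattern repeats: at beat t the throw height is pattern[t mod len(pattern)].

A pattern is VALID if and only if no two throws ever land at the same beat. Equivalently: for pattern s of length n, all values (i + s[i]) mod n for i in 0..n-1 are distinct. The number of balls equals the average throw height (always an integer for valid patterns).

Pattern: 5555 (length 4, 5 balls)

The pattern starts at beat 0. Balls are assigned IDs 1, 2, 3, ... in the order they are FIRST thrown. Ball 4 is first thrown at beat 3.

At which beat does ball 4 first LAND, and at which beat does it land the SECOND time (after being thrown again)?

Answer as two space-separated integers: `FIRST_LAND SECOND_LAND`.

Answer: 8 13

Derivation:
Beat 0 (L): throw ball1 h=5 -> lands@5:R; in-air after throw: [b1@5:R]
Beat 1 (R): throw ball2 h=5 -> lands@6:L; in-air after throw: [b1@5:R b2@6:L]
Beat 2 (L): throw ball3 h=5 -> lands@7:R; in-air after throw: [b1@5:R b2@6:L b3@7:R]
Beat 3 (R): throw ball4 h=5 -> lands@8:L; in-air after throw: [b1@5:R b2@6:L b3@7:R b4@8:L]
Beat 4 (L): throw ball5 h=5 -> lands@9:R; in-air after throw: [b1@5:R b2@6:L b3@7:R b4@8:L b5@9:R]
Beat 5 (R): throw ball1 h=5 -> lands@10:L; in-air after throw: [b2@6:L b3@7:R b4@8:L b5@9:R b1@10:L]
Beat 6 (L): throw ball2 h=5 -> lands@11:R; in-air after throw: [b3@7:R b4@8:L b5@9:R b1@10:L b2@11:R]
Beat 7 (R): throw ball3 h=5 -> lands@12:L; in-air after throw: [b4@8:L b5@9:R b1@10:L b2@11:R b3@12:L]
Beat 8 (L): throw ball4 h=5 -> lands@13:R; in-air after throw: [b5@9:R b1@10:L b2@11:R b3@12:L b4@13:R]
Beat 9 (R): throw ball5 h=5 -> lands@14:L; in-air after throw: [b1@10:L b2@11:R b3@12:L b4@13:R b5@14:L]
Beat 10 (L): throw ball1 h=5 -> lands@15:R; in-air after throw: [b2@11:R b3@12:L b4@13:R b5@14:L b1@15:R]
Beat 11 (R): throw ball2 h=5 -> lands@16:L; in-air after throw: [b3@12:L b4@13:R b5@14:L b1@15:R b2@16:L]
Beat 12 (L): throw ball3 h=5 -> lands@17:R; in-air after throw: [b4@13:R b5@14:L b1@15:R b2@16:L b3@17:R]
Beat 13 (R): throw ball4 h=5 -> lands@18:L; in-air after throw: [b5@14:L b1@15:R b2@16:L b3@17:R b4@18:L]
Ball 4: thrown@3 h=5 -> first land @8; rethrown@8 h=5 -> second land @13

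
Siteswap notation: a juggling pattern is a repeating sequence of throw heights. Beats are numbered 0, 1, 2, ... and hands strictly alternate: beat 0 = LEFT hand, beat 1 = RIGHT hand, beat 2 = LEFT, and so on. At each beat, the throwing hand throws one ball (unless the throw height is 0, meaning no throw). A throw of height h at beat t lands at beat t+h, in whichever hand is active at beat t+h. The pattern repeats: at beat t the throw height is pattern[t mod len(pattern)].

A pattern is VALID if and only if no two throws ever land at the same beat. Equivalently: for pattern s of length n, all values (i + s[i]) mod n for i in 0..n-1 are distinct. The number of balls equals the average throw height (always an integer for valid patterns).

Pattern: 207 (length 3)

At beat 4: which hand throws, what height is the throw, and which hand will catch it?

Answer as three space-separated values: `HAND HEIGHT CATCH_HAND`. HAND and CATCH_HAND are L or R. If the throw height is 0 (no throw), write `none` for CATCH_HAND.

Beat 4: 4 mod 2 = 0, so hand = L
Throw height = pattern[4 mod 3] = pattern[1] = 0

Answer: L 0 none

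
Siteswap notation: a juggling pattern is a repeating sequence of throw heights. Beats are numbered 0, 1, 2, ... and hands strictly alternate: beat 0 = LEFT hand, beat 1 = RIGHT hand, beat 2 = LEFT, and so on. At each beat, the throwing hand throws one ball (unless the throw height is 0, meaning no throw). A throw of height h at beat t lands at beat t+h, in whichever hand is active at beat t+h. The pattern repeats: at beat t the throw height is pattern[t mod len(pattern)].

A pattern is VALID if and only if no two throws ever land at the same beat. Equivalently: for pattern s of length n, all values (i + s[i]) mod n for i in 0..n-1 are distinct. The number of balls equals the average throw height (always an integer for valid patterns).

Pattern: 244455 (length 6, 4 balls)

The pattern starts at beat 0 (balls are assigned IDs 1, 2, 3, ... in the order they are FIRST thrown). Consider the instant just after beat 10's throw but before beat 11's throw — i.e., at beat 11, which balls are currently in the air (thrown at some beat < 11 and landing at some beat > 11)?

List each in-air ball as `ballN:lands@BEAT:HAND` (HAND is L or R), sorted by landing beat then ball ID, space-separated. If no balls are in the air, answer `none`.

Answer: ball1:lands@12:L ball4:lands@13:R ball2:lands@15:R

Derivation:
Beat 0 (L): throw ball1 h=2 -> lands@2:L; in-air after throw: [b1@2:L]
Beat 1 (R): throw ball2 h=4 -> lands@5:R; in-air after throw: [b1@2:L b2@5:R]
Beat 2 (L): throw ball1 h=4 -> lands@6:L; in-air after throw: [b2@5:R b1@6:L]
Beat 3 (R): throw ball3 h=4 -> lands@7:R; in-air after throw: [b2@5:R b1@6:L b3@7:R]
Beat 4 (L): throw ball4 h=5 -> lands@9:R; in-air after throw: [b2@5:R b1@6:L b3@7:R b4@9:R]
Beat 5 (R): throw ball2 h=5 -> lands@10:L; in-air after throw: [b1@6:L b3@7:R b4@9:R b2@10:L]
Beat 6 (L): throw ball1 h=2 -> lands@8:L; in-air after throw: [b3@7:R b1@8:L b4@9:R b2@10:L]
Beat 7 (R): throw ball3 h=4 -> lands@11:R; in-air after throw: [b1@8:L b4@9:R b2@10:L b3@11:R]
Beat 8 (L): throw ball1 h=4 -> lands@12:L; in-air after throw: [b4@9:R b2@10:L b3@11:R b1@12:L]
Beat 9 (R): throw ball4 h=4 -> lands@13:R; in-air after throw: [b2@10:L b3@11:R b1@12:L b4@13:R]
Beat 10 (L): throw ball2 h=5 -> lands@15:R; in-air after throw: [b3@11:R b1@12:L b4@13:R b2@15:R]
Beat 11 (R): throw ball3 h=5 -> lands@16:L; in-air after throw: [b1@12:L b4@13:R b2@15:R b3@16:L]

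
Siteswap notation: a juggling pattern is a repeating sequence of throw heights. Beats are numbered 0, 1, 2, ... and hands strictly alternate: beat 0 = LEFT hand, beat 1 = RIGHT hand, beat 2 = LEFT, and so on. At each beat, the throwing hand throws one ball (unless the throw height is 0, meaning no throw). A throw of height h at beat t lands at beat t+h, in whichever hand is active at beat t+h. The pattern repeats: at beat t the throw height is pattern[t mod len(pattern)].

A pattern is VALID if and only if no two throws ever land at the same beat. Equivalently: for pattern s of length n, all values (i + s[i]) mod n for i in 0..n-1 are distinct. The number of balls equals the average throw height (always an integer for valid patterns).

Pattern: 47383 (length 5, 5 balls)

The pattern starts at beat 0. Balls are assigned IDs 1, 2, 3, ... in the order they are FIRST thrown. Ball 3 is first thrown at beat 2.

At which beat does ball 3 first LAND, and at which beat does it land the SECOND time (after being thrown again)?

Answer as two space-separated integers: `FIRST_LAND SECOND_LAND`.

Answer: 5 9

Derivation:
Beat 0 (L): throw ball1 h=4 -> lands@4:L; in-air after throw: [b1@4:L]
Beat 1 (R): throw ball2 h=7 -> lands@8:L; in-air after throw: [b1@4:L b2@8:L]
Beat 2 (L): throw ball3 h=3 -> lands@5:R; in-air after throw: [b1@4:L b3@5:R b2@8:L]
Beat 3 (R): throw ball4 h=8 -> lands@11:R; in-air after throw: [b1@4:L b3@5:R b2@8:L b4@11:R]
Beat 4 (L): throw ball1 h=3 -> lands@7:R; in-air after throw: [b3@5:R b1@7:R b2@8:L b4@11:R]
Beat 5 (R): throw ball3 h=4 -> lands@9:R; in-air after throw: [b1@7:R b2@8:L b3@9:R b4@11:R]
Beat 6 (L): throw ball5 h=7 -> lands@13:R; in-air after throw: [b1@7:R b2@8:L b3@9:R b4@11:R b5@13:R]
Beat 7 (R): throw ball1 h=3 -> lands@10:L; in-air after throw: [b2@8:L b3@9:R b1@10:L b4@11:R b5@13:R]
Beat 8 (L): throw ball2 h=8 -> lands@16:L; in-air after throw: [b3@9:R b1@10:L b4@11:R b5@13:R b2@16:L]
Beat 9 (R): throw ball3 h=3 -> lands@12:L; in-air after throw: [b1@10:L b4@11:R b3@12:L b5@13:R b2@16:L]
Ball 3: thrown@2 h=3 -> first land @5; rethrown@5 h=4 -> second land @9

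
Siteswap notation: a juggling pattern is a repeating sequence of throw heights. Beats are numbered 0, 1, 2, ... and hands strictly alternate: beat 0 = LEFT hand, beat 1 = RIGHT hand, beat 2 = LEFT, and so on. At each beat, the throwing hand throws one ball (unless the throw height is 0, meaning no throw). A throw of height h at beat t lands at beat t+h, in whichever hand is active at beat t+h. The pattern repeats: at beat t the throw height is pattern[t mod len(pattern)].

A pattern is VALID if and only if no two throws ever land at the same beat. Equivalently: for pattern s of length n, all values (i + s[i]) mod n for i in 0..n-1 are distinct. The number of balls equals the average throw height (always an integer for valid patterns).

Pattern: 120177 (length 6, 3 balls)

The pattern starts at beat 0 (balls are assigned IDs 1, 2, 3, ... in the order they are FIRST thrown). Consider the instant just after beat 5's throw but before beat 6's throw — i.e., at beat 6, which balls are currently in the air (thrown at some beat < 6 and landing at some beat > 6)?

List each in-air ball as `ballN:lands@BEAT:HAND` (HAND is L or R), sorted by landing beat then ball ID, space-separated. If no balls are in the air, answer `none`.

Answer: ball1:lands@11:R ball2:lands@12:L

Derivation:
Beat 0 (L): throw ball1 h=1 -> lands@1:R; in-air after throw: [b1@1:R]
Beat 1 (R): throw ball1 h=2 -> lands@3:R; in-air after throw: [b1@3:R]
Beat 3 (R): throw ball1 h=1 -> lands@4:L; in-air after throw: [b1@4:L]
Beat 4 (L): throw ball1 h=7 -> lands@11:R; in-air after throw: [b1@11:R]
Beat 5 (R): throw ball2 h=7 -> lands@12:L; in-air after throw: [b1@11:R b2@12:L]
Beat 6 (L): throw ball3 h=1 -> lands@7:R; in-air after throw: [b3@7:R b1@11:R b2@12:L]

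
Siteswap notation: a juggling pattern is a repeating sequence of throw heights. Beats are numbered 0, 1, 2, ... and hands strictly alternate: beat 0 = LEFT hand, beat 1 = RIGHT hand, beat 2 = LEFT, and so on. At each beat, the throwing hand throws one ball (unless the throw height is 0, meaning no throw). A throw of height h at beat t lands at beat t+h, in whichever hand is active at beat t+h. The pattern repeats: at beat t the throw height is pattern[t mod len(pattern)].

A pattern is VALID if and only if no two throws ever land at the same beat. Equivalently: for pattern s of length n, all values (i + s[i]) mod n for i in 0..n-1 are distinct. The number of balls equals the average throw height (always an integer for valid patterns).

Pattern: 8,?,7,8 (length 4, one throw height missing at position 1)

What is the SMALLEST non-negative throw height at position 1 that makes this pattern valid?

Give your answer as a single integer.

Answer: 1

Derivation:
i=0: (0 + 8) mod 4 = 0
i=1: s[i]=? (unknown)
i=2: (2 + 7) mod 4 = 1
i=3: (3 + 8) mod 4 = 3
Known residues: [0, 1, 3]; need a permutation of 0..3, so missing residue r = 2
Need (1 + s) mod 4 = 2; smallest s = (2 - 1) mod 4 = 1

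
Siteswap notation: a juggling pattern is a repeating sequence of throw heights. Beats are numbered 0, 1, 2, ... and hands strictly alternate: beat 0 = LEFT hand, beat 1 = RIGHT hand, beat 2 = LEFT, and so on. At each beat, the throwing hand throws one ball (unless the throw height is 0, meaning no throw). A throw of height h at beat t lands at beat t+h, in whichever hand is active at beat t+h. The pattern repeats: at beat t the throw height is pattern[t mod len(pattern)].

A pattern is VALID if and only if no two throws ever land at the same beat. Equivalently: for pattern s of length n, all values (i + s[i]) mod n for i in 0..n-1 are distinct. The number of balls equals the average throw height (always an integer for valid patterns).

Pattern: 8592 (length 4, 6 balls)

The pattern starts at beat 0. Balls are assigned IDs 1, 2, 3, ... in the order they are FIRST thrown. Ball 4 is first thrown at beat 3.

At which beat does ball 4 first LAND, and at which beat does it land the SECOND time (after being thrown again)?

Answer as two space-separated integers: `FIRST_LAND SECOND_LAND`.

Answer: 5 10

Derivation:
Beat 0 (L): throw ball1 h=8 -> lands@8:L; in-air after throw: [b1@8:L]
Beat 1 (R): throw ball2 h=5 -> lands@6:L; in-air after throw: [b2@6:L b1@8:L]
Beat 2 (L): throw ball3 h=9 -> lands@11:R; in-air after throw: [b2@6:L b1@8:L b3@11:R]
Beat 3 (R): throw ball4 h=2 -> lands@5:R; in-air after throw: [b4@5:R b2@6:L b1@8:L b3@11:R]
Beat 4 (L): throw ball5 h=8 -> lands@12:L; in-air after throw: [b4@5:R b2@6:L b1@8:L b3@11:R b5@12:L]
Beat 5 (R): throw ball4 h=5 -> lands@10:L; in-air after throw: [b2@6:L b1@8:L b4@10:L b3@11:R b5@12:L]
Beat 6 (L): throw ball2 h=9 -> lands@15:R; in-air after throw: [b1@8:L b4@10:L b3@11:R b5@12:L b2@15:R]
Beat 7 (R): throw ball6 h=2 -> lands@9:R; in-air after throw: [b1@8:L b6@9:R b4@10:L b3@11:R b5@12:L b2@15:R]
Beat 8 (L): throw ball1 h=8 -> lands@16:L; in-air after throw: [b6@9:R b4@10:L b3@11:R b5@12:L b2@15:R b1@16:L]
Beat 9 (R): throw ball6 h=5 -> lands@14:L; in-air after throw: [b4@10:L b3@11:R b5@12:L b6@14:L b2@15:R b1@16:L]
Beat 10 (L): throw ball4 h=9 -> lands@19:R; in-air after throw: [b3@11:R b5@12:L b6@14:L b2@15:R b1@16:L b4@19:R]
Ball 4: thrown@3 h=2 -> first land @5; rethrown@5 h=5 -> second land @10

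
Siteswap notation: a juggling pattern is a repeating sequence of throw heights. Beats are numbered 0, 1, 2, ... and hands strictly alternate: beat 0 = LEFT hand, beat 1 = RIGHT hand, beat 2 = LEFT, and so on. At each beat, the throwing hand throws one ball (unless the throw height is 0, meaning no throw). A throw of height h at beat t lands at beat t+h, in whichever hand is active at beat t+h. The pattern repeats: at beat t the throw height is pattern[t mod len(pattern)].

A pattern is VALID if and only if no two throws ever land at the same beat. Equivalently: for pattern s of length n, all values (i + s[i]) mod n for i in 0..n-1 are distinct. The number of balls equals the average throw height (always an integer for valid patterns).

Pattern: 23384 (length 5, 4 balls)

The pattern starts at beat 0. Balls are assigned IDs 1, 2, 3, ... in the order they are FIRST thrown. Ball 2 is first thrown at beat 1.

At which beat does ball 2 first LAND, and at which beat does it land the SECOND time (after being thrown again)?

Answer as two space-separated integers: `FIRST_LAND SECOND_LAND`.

Beat 0 (L): throw ball1 h=2 -> lands@2:L; in-air after throw: [b1@2:L]
Beat 1 (R): throw ball2 h=3 -> lands@4:L; in-air after throw: [b1@2:L b2@4:L]
Beat 2 (L): throw ball1 h=3 -> lands@5:R; in-air after throw: [b2@4:L b1@5:R]
Beat 3 (R): throw ball3 h=8 -> lands@11:R; in-air after throw: [b2@4:L b1@5:R b3@11:R]
Beat 4 (L): throw ball2 h=4 -> lands@8:L; in-air after throw: [b1@5:R b2@8:L b3@11:R]
Beat 5 (R): throw ball1 h=2 -> lands@7:R; in-air after throw: [b1@7:R b2@8:L b3@11:R]
Beat 6 (L): throw ball4 h=3 -> lands@9:R; in-air after throw: [b1@7:R b2@8:L b4@9:R b3@11:R]
Beat 7 (R): throw ball1 h=3 -> lands@10:L; in-air after throw: [b2@8:L b4@9:R b1@10:L b3@11:R]
Beat 8 (L): throw ball2 h=8 -> lands@16:L; in-air after throw: [b4@9:R b1@10:L b3@11:R b2@16:L]
Ball 2: thrown@1 h=3 -> first land @4; rethrown@4 h=4 -> second land @8

Answer: 4 8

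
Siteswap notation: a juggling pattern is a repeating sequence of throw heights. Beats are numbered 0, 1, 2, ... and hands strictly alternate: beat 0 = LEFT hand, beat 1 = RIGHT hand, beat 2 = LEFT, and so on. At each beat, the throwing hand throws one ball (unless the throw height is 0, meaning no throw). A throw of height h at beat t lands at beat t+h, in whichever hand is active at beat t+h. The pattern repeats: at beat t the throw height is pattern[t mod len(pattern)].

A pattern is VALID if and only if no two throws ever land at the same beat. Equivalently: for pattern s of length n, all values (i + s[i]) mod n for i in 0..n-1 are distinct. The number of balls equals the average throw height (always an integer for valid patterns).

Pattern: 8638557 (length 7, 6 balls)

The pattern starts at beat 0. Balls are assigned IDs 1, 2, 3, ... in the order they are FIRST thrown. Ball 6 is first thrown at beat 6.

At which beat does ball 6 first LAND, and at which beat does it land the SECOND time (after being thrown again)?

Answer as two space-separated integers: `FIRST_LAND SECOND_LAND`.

Answer: 13 20

Derivation:
Beat 0 (L): throw ball1 h=8 -> lands@8:L; in-air after throw: [b1@8:L]
Beat 1 (R): throw ball2 h=6 -> lands@7:R; in-air after throw: [b2@7:R b1@8:L]
Beat 2 (L): throw ball3 h=3 -> lands@5:R; in-air after throw: [b3@5:R b2@7:R b1@8:L]
Beat 3 (R): throw ball4 h=8 -> lands@11:R; in-air after throw: [b3@5:R b2@7:R b1@8:L b4@11:R]
Beat 4 (L): throw ball5 h=5 -> lands@9:R; in-air after throw: [b3@5:R b2@7:R b1@8:L b5@9:R b4@11:R]
Beat 5 (R): throw ball3 h=5 -> lands@10:L; in-air after throw: [b2@7:R b1@8:L b5@9:R b3@10:L b4@11:R]
Beat 6 (L): throw ball6 h=7 -> lands@13:R; in-air after throw: [b2@7:R b1@8:L b5@9:R b3@10:L b4@11:R b6@13:R]
Beat 7 (R): throw ball2 h=8 -> lands@15:R; in-air after throw: [b1@8:L b5@9:R b3@10:L b4@11:R b6@13:R b2@15:R]
Beat 8 (L): throw ball1 h=6 -> lands@14:L; in-air after throw: [b5@9:R b3@10:L b4@11:R b6@13:R b1@14:L b2@15:R]
Beat 9 (R): throw ball5 h=3 -> lands@12:L; in-air after throw: [b3@10:L b4@11:R b5@12:L b6@13:R b1@14:L b2@15:R]
Beat 10 (L): throw ball3 h=8 -> lands@18:L; in-air after throw: [b4@11:R b5@12:L b6@13:R b1@14:L b2@15:R b3@18:L]
Beat 11 (R): throw ball4 h=5 -> lands@16:L; in-air after throw: [b5@12:L b6@13:R b1@14:L b2@15:R b4@16:L b3@18:L]
Beat 12 (L): throw ball5 h=5 -> lands@17:R; in-air after throw: [b6@13:R b1@14:L b2@15:R b4@16:L b5@17:R b3@18:L]
Beat 13 (R): throw ball6 h=7 -> lands@20:L; in-air after throw: [b1@14:L b2@15:R b4@16:L b5@17:R b3@18:L b6@20:L]
Beat 14 (L): throw ball1 h=8 -> lands@22:L; in-air after throw: [b2@15:R b4@16:L b5@17:R b3@18:L b6@20:L b1@22:L]
Beat 15 (R): throw ball2 h=6 -> lands@21:R; in-air after throw: [b4@16:L b5@17:R b3@18:L b6@20:L b2@21:R b1@22:L]
Beat 16 (L): throw ball4 h=3 -> lands@19:R; in-air after throw: [b5@17:R b3@18:L b4@19:R b6@20:L b2@21:R b1@22:L]
Beat 17 (R): throw ball5 h=8 -> lands@25:R; in-air after throw: [b3@18:L b4@19:R b6@20:L b2@21:R b1@22:L b5@25:R]
Beat 18 (L): throw ball3 h=5 -> lands@23:R; in-air after throw: [b4@19:R b6@20:L b2@21:R b1@22:L b3@23:R b5@25:R]
Beat 19 (R): throw ball4 h=5 -> lands@24:L; in-air after throw: [b6@20:L b2@21:R b1@22:L b3@23:R b4@24:L b5@25:R]
Beat 20 (L): throw ball6 h=7 -> lands@27:R; in-air after throw: [b2@21:R b1@22:L b3@23:R b4@24:L b5@25:R b6@27:R]
Ball 6: thrown@6 h=7 -> first land @13; rethrown@13 h=7 -> second land @20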